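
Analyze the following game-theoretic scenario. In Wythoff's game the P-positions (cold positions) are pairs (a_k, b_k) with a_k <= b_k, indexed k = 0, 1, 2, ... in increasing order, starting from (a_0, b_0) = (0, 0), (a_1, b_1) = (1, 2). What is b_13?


By Wythoff's theorem, a_k = floor(k * phi) and b_k = floor(k * phi^2) = a_k + k, where phi = (1 + sqrt(5))/2 is the golden ratio.
phi = (1 + sqrt(5))/2 = 1.618034
phi^2 = phi + 1 = 2.618034
k = 13
k * phi^2 = 13 * 2.618034 = 34.034442
b_13 = floor(k * phi^2) = 34 (check: a_13 + k = 21 + 13 = 34)

34


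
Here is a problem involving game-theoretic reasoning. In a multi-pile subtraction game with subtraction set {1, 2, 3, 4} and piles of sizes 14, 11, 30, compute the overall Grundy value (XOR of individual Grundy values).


Subtraction set: {1, 2, 3, 4}
For this subtraction set, G(n) = n mod 5 (period = max + 1 = 5).
Pile 1 (size 14): G(14) = 14 mod 5 = 4
Pile 2 (size 11): G(11) = 11 mod 5 = 1
Pile 3 (size 30): G(30) = 30 mod 5 = 0
Total Grundy value = XOR of all: 4 XOR 1 XOR 0 = 5

5


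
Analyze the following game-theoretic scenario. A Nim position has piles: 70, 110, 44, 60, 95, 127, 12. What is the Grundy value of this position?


We need the XOR (exclusive or) of all pile sizes.
After XOR-ing pile 1 (size 70): 0 XOR 70 = 70
After XOR-ing pile 2 (size 110): 70 XOR 110 = 40
After XOR-ing pile 3 (size 44): 40 XOR 44 = 4
After XOR-ing pile 4 (size 60): 4 XOR 60 = 56
After XOR-ing pile 5 (size 95): 56 XOR 95 = 103
After XOR-ing pile 6 (size 127): 103 XOR 127 = 24
After XOR-ing pile 7 (size 12): 24 XOR 12 = 20
The Nim-value of this position is 20.

20


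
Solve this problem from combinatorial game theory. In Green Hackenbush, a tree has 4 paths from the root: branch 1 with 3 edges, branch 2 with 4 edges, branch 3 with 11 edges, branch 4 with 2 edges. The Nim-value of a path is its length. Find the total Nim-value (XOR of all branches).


The tree has 4 branches from the ground vertex.
In Green Hackenbush, the Nim-value of a simple path of length k is k.
Branch 1: length 3, Nim-value = 3
Branch 2: length 4, Nim-value = 4
Branch 3: length 11, Nim-value = 11
Branch 4: length 2, Nim-value = 2
Total Nim-value = XOR of all branch values:
0 XOR 3 = 3
3 XOR 4 = 7
7 XOR 11 = 12
12 XOR 2 = 14
Nim-value of the tree = 14

14


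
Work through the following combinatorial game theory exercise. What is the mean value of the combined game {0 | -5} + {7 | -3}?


G1 = {0 | -5}, G2 = {7 | -3}
Each is a switch {a | b} with numbers a > b; its mean value is (a + b)/2, and mean value is additive over game sums: m(G1 + G2) = m(G1) + m(G2).
Mean of G1 = (0 + (-5))/2 = -5/2 = -5/2
Mean of G2 = (7 + (-3))/2 = 4/2 = 2
Mean of G1 + G2 = -5/2 + 2 = -1/2

-1/2


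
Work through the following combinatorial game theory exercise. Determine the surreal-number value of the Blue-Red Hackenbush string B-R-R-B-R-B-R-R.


Edges (from ground): B-R-R-B-R-B-R-R
By Berlekamp's sign-expansion rule, a Blue-Red Hackenbush stalk has the value of the surreal number whose sign sequence is the edge sequence with B -> + and R -> -.
Sign sequence: +--+-+--
Trace the sign expansion in the surreal number tree, starting from 0:
Edge 1: B (sign +) -> bounds (0, +inf), value = 1
Edge 2: R (sign -) -> bounds (0, 1), value = 1/2
Edge 3: R (sign -) -> bounds (0, 1/2), value = 1/4
Edge 4: B (sign +) -> bounds (1/4, 1/2), value = 3/8
Edge 5: R (sign -) -> bounds (1/4, 3/8), value = 5/16
Edge 6: B (sign +) -> bounds (5/16, 3/8), value = 11/32
Edge 7: R (sign -) -> bounds (5/16, 11/32), value = 21/64
Edge 8: R (sign -) -> bounds (5/16, 21/64), value = 41/128
Game value = 41/128

41/128


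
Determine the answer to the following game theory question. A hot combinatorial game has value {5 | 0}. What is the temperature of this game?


The game is {5 | 0}, a switch {a | b} with numbers a > b.
Cooling {a | b} by t gives {a - t | b + t}, which stops being hot when a - t = b + t, i.e. at t = (a - b)/2. So the temperature of a switch is (a - b)/2.
Temperature = (Left option - Right option) / 2
= (5 - (0)) / 2
= 5 / 2
= 5/2

5/2


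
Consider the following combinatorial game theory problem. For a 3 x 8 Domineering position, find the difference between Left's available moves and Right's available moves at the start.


Board is 3 x 8 (rows x cols).
Left (vertical) placements: (rows-1) * cols = 2 * 8 = 16
Right (horizontal) placements: rows * (cols-1) = 3 * 7 = 21
Advantage = Left - Right = 16 - 21 = -5

-5


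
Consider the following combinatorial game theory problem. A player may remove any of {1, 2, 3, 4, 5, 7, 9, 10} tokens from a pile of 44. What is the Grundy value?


The subtraction set is S = {1, 2, 3, 4, 5, 7, 9, 10}.
G(k) = mex{ G(k - s) : s in S, s <= k }. We compute iteratively: G(0) = 0.
G(1) = mex({0}) = 1
G(2) = mex({0, 1}) = 2
G(3) = mex({0, 1, 2}) = 3
G(4) = mex({0, 1, 2, 3}) = 4
G(5) = mex({0, 1, 2, 3, 4}) = 5
G(6) = mex({1, 2, 3, 4, 5}) = 0
G(7) = mex({0, 2, 3, 4, 5}) = 1
G(8) = mex({0, 1, 3, 4, 5}) = 2
G(9) = mex({0, 1, 2, 4, 5}) = 3
G(10) = mex({0, 1, 2, 3, 5}) = 4
G(11) = mex({0, 1, 2, 3, 4}) = 5
G(12) = mex({1, 2, 3, 4, 5}) = 0
G(13) = mex({0, 2, 3, 4, 5}) = 1
G(14) = mex({0, 1, 3, 4, 5}) = 2
G(15) = mex({0, 1, 2, 4, 5}) = 3
Observe that G(6)..G(15) = 0, 1, 2, 3, 4, 5, 0, 1, 2, 3 repeats G(0)..G(9) = 0, 1, 2, 3, 4, 5, 0, 1, 2, 3.
For k >= max(S) = 10, G(k) is determined by the previous 10 values G(k-10)..G(k-1); a window of 10 consecutive values has recurred shifted by 6, so by induction G(k + 6) = G(k) for all k >= 0: the sequence is periodic from the start with period 6.
One period: G(0..5) = 0, 1, 2, 3, 4, 5.
44 mod 6 = 2, so G(44) = G(2) = 2.

2


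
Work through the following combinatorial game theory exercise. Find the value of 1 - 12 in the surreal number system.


x = 1, y = 12
x - y = 1 - 12 = -11

-11


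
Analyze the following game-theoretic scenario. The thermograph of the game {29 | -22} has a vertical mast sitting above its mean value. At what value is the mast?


Game = {29 | -22}, a switch {a | b} with numbers a > b.
Its thermograph has left wall a - t and right wall b + t, which meet at t = (a - b)/2, where both equal (a + b)/2. So the mast (mean value) is at (a + b)/2.
Mean = (29 + (-22))/2 = 7/2 = 7/2

7/2


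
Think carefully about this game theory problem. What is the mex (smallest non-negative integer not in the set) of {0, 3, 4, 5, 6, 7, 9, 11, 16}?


Set = {0, 3, 4, 5, 6, 7, 9, 11, 16}
0 is in the set.
1 is NOT in the set. This is the mex.
mex = 1

1


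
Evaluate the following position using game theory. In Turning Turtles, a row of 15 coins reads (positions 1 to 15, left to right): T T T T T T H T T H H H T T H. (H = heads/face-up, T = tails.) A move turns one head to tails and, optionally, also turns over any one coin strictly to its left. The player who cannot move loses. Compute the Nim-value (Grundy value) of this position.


Coins: T T T T T T H T T H H H T T H
Key fact: a single head at position k behaves exactly like a Nim heap of size k (turning it to T and optionally flipping a coin at j < k corresponds to moving the heap from k to j, or to 0), and heads combine as a disjunctive sum (two heads at the same place would cancel, matching j XOR j = 0). So the Nim-value is the XOR of the 1-indexed positions of the heads.
Face-up positions (1-indexed): [7, 10, 11, 12, 15]
XOR 0 with 7: 0 XOR 7 = 7
XOR 7 with 10: 7 XOR 10 = 13
XOR 13 with 11: 13 XOR 11 = 6
XOR 6 with 12: 6 XOR 12 = 10
XOR 10 with 15: 10 XOR 15 = 5
Nim-value = 5

5


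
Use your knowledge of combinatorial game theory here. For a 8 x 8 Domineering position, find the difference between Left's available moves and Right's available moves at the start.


Board is 8 x 8 (rows x cols).
Left (vertical) placements: (rows-1) * cols = 7 * 8 = 56
Right (horizontal) placements: rows * (cols-1) = 8 * 7 = 56
Advantage = Left - Right = 56 - 56 = 0

0


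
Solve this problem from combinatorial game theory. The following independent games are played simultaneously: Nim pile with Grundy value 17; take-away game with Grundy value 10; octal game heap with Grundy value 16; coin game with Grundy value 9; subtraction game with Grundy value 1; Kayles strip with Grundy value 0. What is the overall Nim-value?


By the Sprague-Grundy theorem, the Grundy value of a sum of games is the XOR of individual Grundy values.
Nim pile: Grundy value = 17. Running XOR: 0 XOR 17 = 17
take-away game: Grundy value = 10. Running XOR: 17 XOR 10 = 27
octal game heap: Grundy value = 16. Running XOR: 27 XOR 16 = 11
coin game: Grundy value = 9. Running XOR: 11 XOR 9 = 2
subtraction game: Grundy value = 1. Running XOR: 2 XOR 1 = 3
Kayles strip: Grundy value = 0. Running XOR: 3 XOR 0 = 3
The combined Grundy value is 3.

3


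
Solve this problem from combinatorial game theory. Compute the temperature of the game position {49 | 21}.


The game is {49 | 21}, a switch {a | b} with numbers a > b.
Cooling {a | b} by t gives {a - t | b + t}, which stops being hot when a - t = b + t, i.e. at t = (a - b)/2. So the temperature of a switch is (a - b)/2.
Temperature = (Left option - Right option) / 2
= (49 - (21)) / 2
= 28 / 2
= 14

14


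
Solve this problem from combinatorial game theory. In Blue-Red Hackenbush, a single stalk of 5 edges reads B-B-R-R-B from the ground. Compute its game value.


Edges (from ground): B-B-R-R-B
By Berlekamp's sign-expansion rule, a Blue-Red Hackenbush stalk has the value of the surreal number whose sign sequence is the edge sequence with B -> + and R -> -.
Sign sequence: ++--+
Trace the sign expansion in the surreal number tree, starting from 0:
Edge 1: B (sign +) -> bounds (0, +inf), value = 1
Edge 2: B (sign +) -> bounds (1, +inf), value = 2
Edge 3: R (sign -) -> bounds (1, 2), value = 3/2
Edge 4: R (sign -) -> bounds (1, 3/2), value = 5/4
Edge 5: B (sign +) -> bounds (5/4, 3/2), value = 11/8
Game value = 11/8

11/8


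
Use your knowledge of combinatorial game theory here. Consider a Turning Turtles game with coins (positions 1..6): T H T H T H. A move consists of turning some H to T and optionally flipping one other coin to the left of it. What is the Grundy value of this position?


Coins: T H T H T H
Key fact: a single head at position k behaves exactly like a Nim heap of size k (turning it to T and optionally flipping a coin at j < k corresponds to moving the heap from k to j, or to 0), and heads combine as a disjunctive sum (two heads at the same place would cancel, matching j XOR j = 0). So the Nim-value is the XOR of the 1-indexed positions of the heads.
Face-up positions (1-indexed): [2, 4, 6]
XOR 0 with 2: 0 XOR 2 = 2
XOR 2 with 4: 2 XOR 4 = 6
XOR 6 with 6: 6 XOR 6 = 0
Nim-value = 0

0


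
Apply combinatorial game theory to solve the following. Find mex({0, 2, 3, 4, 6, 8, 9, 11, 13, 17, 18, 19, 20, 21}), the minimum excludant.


Set = {0, 2, 3, 4, 6, 8, 9, 11, 13, 17, 18, 19, 20, 21}
0 is in the set.
1 is NOT in the set. This is the mex.
mex = 1

1


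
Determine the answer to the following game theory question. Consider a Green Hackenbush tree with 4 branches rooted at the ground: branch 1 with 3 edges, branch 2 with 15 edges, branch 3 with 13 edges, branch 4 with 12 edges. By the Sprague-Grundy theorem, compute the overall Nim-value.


The tree has 4 branches from the ground vertex.
In Green Hackenbush, the Nim-value of a simple path of length k is k.
Branch 1: length 3, Nim-value = 3
Branch 2: length 15, Nim-value = 15
Branch 3: length 13, Nim-value = 13
Branch 4: length 12, Nim-value = 12
Total Nim-value = XOR of all branch values:
0 XOR 3 = 3
3 XOR 15 = 12
12 XOR 13 = 1
1 XOR 12 = 13
Nim-value of the tree = 13

13


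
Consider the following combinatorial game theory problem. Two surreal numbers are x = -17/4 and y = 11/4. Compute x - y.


x = -17/4, y = 11/4
Converting to common denominator: 4
x = -17/4, y = 11/4
x - y = -17/4 - 11/4 = -7

-7


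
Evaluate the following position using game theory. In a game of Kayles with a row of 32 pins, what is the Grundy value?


Kayles: a move removes 1 or 2 adjacent pins from a contiguous row.
Removing pins from a row of k leaves two independent rows (a, b) with a + b = k - 1 (one pin) or a + b = k - 2 (two pins); an end removal gives a = 0.
By Sprague-Grundy, G(k) = mex{ G(a) XOR G(b) } over all these splits. G(0) = 0.
G(1): splits (0,0):0^0=0 -> mex({0}) = 1
G(2): splits (0,1):0^1=1 (0,0):0^0=0 -> mex({0, 1}) = 2
G(3): splits (0,2):0^2=2 (1,1):1^1=0 (0,1):0^1=1 -> mex({0, 1, 2}) = 3
G(4): splits (0,3):0^3=3 (1,2):1^2=3 (0,2):0^2=2 (1,1):1^1=0 -> mex({0, 2, 3}) = 1
G(5): splits (0,4):0^1=1 (1,3):1^3=2 (2,2):2^2=0 (0,3):0^3=3 (1,2):1^2=3 -> mex({0, 1, 2, 3}) = 4
G(6) = mex({0, 1, 2, 4}) = 3
G(7) = mex({0, 1, 3, 4, 5}) = 2
G(8) = mex({0, 2, 3, 5, 6}) = 1
G(9) = mex({0, 1, 2, 3, 6, 7}) = 4
G(10) = mex({0, 1, 3, 4, 5, 7}) = 2
G(11) = mex({0, 1, 2, 3, 4, 5}) = 6
G(12) = mex({0, 1, 2, 3, 5, 6, 7}) = 4
G(13) = mex({0, 2, 3, 4, 6, 7}) = 1
G(14) = mex({0, 1, 4, 5, 6, 7}) = 2
G(15) = mex({0, 1, 2, 3, 4, 5, 6}) = 7
G(16) = mex({0, 2, 3, 5, 6, 7}) = 1
G(17) = mex({0, 1, 2, 3, 5, 6, 7}) = 4
G(18) = mex({0, 1, 2, 4, 5, 6}) = 3
G(19) = mex({0, 1, 3, 4, 5, 7}) = 2
G(20) = mex({0, 2, 3, 4, 5, 6, 7}) = 1
G(21) = mex({0, 1, 2, 3, 5, 6, 7}) = 4
G(22) = mex({0, 1, 2, 3, 4, 5, 7}) = 6
G(23) = mex({0, 1, 2, 3, 4, 5, 6}) = 7
G(24) = mex({0, 1, 2, 3, 5, 6, 7}) = 4
G(25) = mex({0, 2, 3, 4, 6, 7}) = 1
G(26) = mex({0, 1, 3, 4, 5, 6, 7}) = 2
G(27) = mex({0, 1, 2, 3, 4, 5, 6, 7}) = 8
G(28) = mex({0, 1, 2, 3, 4, 6, 7, 8}) = 5
G(29) = mex({0, 1, 2, 3, 5, 6, 7, 8, 9}) = 4
G(30) = mex({0, 1, 2, 3, 4, 5, 6, 9, 10}) = 7
G(31) = mex({0, 1, 3, 4, 5, 7, 10, 11}) = 2
G(32) = mex({0, 2, 3, 4, 5, 6, 7, 9, 11}) = 1
Therefore G(32) = 1.

1


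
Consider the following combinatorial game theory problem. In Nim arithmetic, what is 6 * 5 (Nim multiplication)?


Nim multiplication is bilinear over XOR: (u XOR v) * w = (u*w) XOR (v*w).
So we split each operand into its bit components and XOR the pairwise Nim products.
6 = 2 + 4 (as XOR of powers of 2).
5 = 1 + 4 (as XOR of powers of 2).
Using the standard Nim-product table on single bits:
  2*2 = 3,   2*4 = 8,   2*8 = 12,
  4*4 = 6,   4*8 = 11,  8*8 = 13,
and  1*x = x (identity), k*l = l*k (commutative).
Pairwise Nim products:
  2 * 1 = 2
  2 * 4 = 8
  4 * 1 = 4
  4 * 4 = 6
XOR them: 2 XOR 8 XOR 4 XOR 6 = 8.
Result: 6 * 5 = 8 (in Nim).

8


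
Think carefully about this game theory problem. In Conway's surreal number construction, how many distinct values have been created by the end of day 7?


Day 0: {|} = 0 is born. Count = 1.
Day n: the number of surreal numbers born by day n is 2^(n+1) - 1.
By day 0: 2^1 - 1 = 1
By day 1: 2^2 - 1 = 3
By day 2: 2^3 - 1 = 7
By day 3: 2^4 - 1 = 15
By day 4: 2^5 - 1 = 31
By day 5: 2^6 - 1 = 63
By day 6: 2^7 - 1 = 127
By day 7: 2^8 - 1 = 255
By day 7: 255 surreal numbers.

255


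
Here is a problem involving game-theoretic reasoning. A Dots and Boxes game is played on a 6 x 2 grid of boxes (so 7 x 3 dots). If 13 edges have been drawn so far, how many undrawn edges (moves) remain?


Grid: 6 x 2 boxes, i.e. 7 rows and 3 columns of dots.
Horizontal edges: (rows + 1) * cols = 7 * 2 = 14
Vertical edges: rows * (cols + 1) = 6 * 3 = 18
Total edges: 14 + 18 = 32
Edges drawn: 13
Remaining: 32 - 13 = 19

19


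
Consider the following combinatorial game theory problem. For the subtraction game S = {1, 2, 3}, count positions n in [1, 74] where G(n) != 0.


Subtraction set S = {1, 2, 3}, so G(n) = n mod 4.
G(n) = 0 when n is a multiple of 4.
Multiples of 4 in [1, 74]: 18
N-positions (nonzero Grundy) = 74 - 18 = 56

56


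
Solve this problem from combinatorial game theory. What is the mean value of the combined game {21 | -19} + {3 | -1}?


G1 = {21 | -19}, G2 = {3 | -1}
Each is a switch {a | b} with numbers a > b; its mean value is (a + b)/2, and mean value is additive over game sums: m(G1 + G2) = m(G1) + m(G2).
Mean of G1 = (21 + (-19))/2 = 2/2 = 1
Mean of G2 = (3 + (-1))/2 = 2/2 = 1
Mean of G1 + G2 = 1 + 1 = 2

2


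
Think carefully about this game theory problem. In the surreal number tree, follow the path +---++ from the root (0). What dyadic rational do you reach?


Sign expansion: +---++
Rule: track bounds (lo, hi), initially (-inf, +inf). On '+', the current value becomes lo and we move to the simplest number in (value, hi): value + 1 if hi = +inf, otherwise the midpoint (value + hi)/2. On '-', the current value becomes hi and we move to value - 1 if lo = -inf, otherwise the midpoint (lo + value)/2.
Start at 0.
Step 1: sign = +, move right. Bounds: (0, +inf). Value = 1
Step 2: sign = -, move left. Bounds: (0, 1). Value = 1/2
Step 3: sign = -, move left. Bounds: (0, 1/2). Value = 1/4
Step 4: sign = -, move left. Bounds: (0, 1/4). Value = 1/8
Step 5: sign = +, move right. Bounds: (1/8, 1/4). Value = 3/16
Step 6: sign = +, move right. Bounds: (3/16, 1/4). Value = 7/32
The surreal number with sign expansion +---++ is 7/32.

7/32


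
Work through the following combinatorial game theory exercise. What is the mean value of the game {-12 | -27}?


Game = {-12 | -27}, a switch {a | b} with numbers a > b.
Its thermograph has left wall a - t and right wall b + t, which meet at t = (a - b)/2, where both equal (a + b)/2. So the mast (mean value) is at (a + b)/2.
Mean = (-12 + (-27))/2 = -39/2 = -39/2

-39/2


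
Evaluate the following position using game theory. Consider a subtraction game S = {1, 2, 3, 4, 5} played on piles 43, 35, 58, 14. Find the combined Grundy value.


Subtraction set: {1, 2, 3, 4, 5}
For this subtraction set, G(n) = n mod 6 (period = max + 1 = 6).
Pile 1 (size 43): G(43) = 43 mod 6 = 1
Pile 2 (size 35): G(35) = 35 mod 6 = 5
Pile 3 (size 58): G(58) = 58 mod 6 = 4
Pile 4 (size 14): G(14) = 14 mod 6 = 2
Total Grundy value = XOR of all: 1 XOR 5 XOR 4 XOR 2 = 2

2


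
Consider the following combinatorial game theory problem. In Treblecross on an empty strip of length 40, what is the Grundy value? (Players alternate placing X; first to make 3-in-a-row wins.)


Treblecross: place X on empty cells; 3-in-a-row wins.
Playing within two cells of an existing X lets the opponent win at once, so sensible play treats the cells i-2..i+2 around each X as dead. The player left with no safe cell loses, so this is a normal-play take-away game on strips of safe cells.
Placing X at cell i (0-indexed) of a strip of k safe cells leaves independent strips of sizes max(0, i-2) and max(0, k-i-3). Hence G(k) = mex{ G(max(0,i-2)) XOR G(max(0,k-i-3)) : 0 <= i < k }, with G(0) = 0.
G(1): splits (0,0):0^0=0 -> mex({0}) = 1
G(2): splits (0,0):0^0=0 -> mex({0}) = 1
G(3): splits (0,0):0^0=0 -> mex({0}) = 1
G(4): splits (0,1):0^1=1 (0,0):0^0=0 -> mex({0, 1}) = 2
G(5): splits (0,2):0^1=1 (0,1):0^1=1 (0,0):0^0=0 -> mex({0, 1}) = 2
G(6) = mex({1}) = 0
G(7) = mex({0, 1, 2}) = 3
G(8) = mex({0, 1, 2}) = 3
G(9) = mex({0, 2}) = 1
G(10) = mex({0, 2, 3}) = 1
G(11) = mex({0, 3}) = 1
G(12) = mex({1, 3}) = 0
G(13) = mex({0, 1, 2, 3}) = 4
G(14) = mex({0, 1, 2}) = 3
G(15) = mex({0, 1, 2}) = 3
G(16) = mex({0, 1, 2, 4}) = 3
G(17) = mex({0, 1, 3, 4}) = 2
G(18) = mex({0, 1, 3, 4}) = 2
G(19) = mex({0, 1, 3, 5}) = 2
G(20) = mex({0, 1, 2, 3, 5}) = 4
G(21) = mex({0, 1, 2, 3, 5}) = 4
G(22) = mex({1, 2, 6}) = 0
G(23) = mex({0, 1, 2, 3, 4, 6}) = 5
G(24) = mex({0, 1, 2, 3, 4}) = 5
G(25) = mex({0, 1, 3, 4, 7}) = 2
G(26) = mex({0, 1, 3, 4, 5, 7}) = 2
G(27) = mex({0, 1, 3, 5}) = 2
G(28) = mex({0, 1, 2, 5}) = 3
G(29) = mex({0, 1, 2, 4, 5, 6}) = 3
G(30) = mex({1, 2, 4, 6}) = 0
G(31) = mex({0, 1, 2, 3, 4, 6}) = 5
G(32) = mex({1, 2, 3, 4, 7}) = 0
G(33) = mex({0, 3, 7}) = 1
G(34) = mex({0, 2, 3, 5, 7}) = 1
G(35) = mex({0, 2, 3, 5, 6}) = 1
G(36) = mex({0, 1, 2, 5, 6}) = 3
G(37) = mex({0, 1, 2, 4, 5, 6}) = 3
G(38) = mex({0, 1, 2, 4}) = 3
G(39) = mex({0, 1, 2, 3, 4, 7}) = 5
G(40) = mex({0, 1, 2, 3, 4, 5, 7}) = 6
Therefore G(40) = 6.

6


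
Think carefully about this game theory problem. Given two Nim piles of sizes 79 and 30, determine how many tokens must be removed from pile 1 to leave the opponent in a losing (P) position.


Piles: 79 and 30
Current XOR: 79 XOR 30 = 81 (non-zero, so this is an N-position).
To make the XOR zero, we need to find a move that balances the piles.
For pile 1 (size 79): target = 79 XOR 81 = 30
We reduce pile 1 from 79 to 30.
Tokens removed: 79 - 30 = 49
Verification: 30 XOR 30 = 0

49


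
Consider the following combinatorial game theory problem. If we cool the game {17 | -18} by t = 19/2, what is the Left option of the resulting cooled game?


Original game: {17 | -18} (a switch {a | b} with a > b).
Cooling by t (for t below the temperature (a - b)/2 = 35/2) taxes each move by t: {a | b} cooled by t is {a - t | b + t}.
Cooling amount: t = 19/2
Cooled Left option: 17 - 19/2 = 15/2
Cooled Right option: -18 + 19/2 = -17/2
Cooled game: {15/2 | -17/2}
Left option = 15/2

15/2


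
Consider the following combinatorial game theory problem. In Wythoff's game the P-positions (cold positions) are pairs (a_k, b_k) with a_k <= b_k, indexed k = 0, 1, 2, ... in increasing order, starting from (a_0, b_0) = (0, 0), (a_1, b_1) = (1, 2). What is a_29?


By Wythoff's theorem, a_k = floor(k * phi) and b_k = floor(k * phi^2) = a_k + k, where phi = (1 + sqrt(5))/2 is the golden ratio.
phi = (1 + sqrt(5))/2 = 1.618034
k = 29
k * phi = 29 * 1.618034 = 46.922986
a_29 = floor(k * phi) = 46

46


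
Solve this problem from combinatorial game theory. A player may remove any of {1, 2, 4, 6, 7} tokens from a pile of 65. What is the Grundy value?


The subtraction set is S = {1, 2, 4, 6, 7}.
G(k) = mex{ G(k - s) : s in S, s <= k }. We compute iteratively: G(0) = 0.
G(1) = mex({0}) = 1
G(2) = mex({0, 1}) = 2
G(3) = mex({1, 2}) = 0
G(4) = mex({0, 2}) = 1
G(5) = mex({0, 1}) = 2
G(6) = mex({0, 1, 2}) = 3
G(7) = mex({0, 1, 2, 3}) = 4
G(8) = mex({1, 2, 3, 4}) = 0
G(9) = mex({0, 2, 4}) = 1
G(10) = mex({0, 1, 3}) = 2
G(11) = mex({1, 2, 4}) = 0
G(12) = mex({0, 2, 3}) = 1
G(13) = mex({0, 1, 3, 4}) = 2
G(14) = mex({0, 1, 2, 4}) = 3
Observe that G(8)..G(14) = 0, 1, 2, 0, 1, 2, 3 repeats G(0)..G(6) = 0, 1, 2, 0, 1, 2, 3.
For k >= max(S) = 7, G(k) is determined by the previous 7 values G(k-7)..G(k-1); a window of 7 consecutive values has recurred shifted by 8, so by induction G(k + 8) = G(k) for all k >= 0: the sequence is periodic from the start with period 8.
One period: G(0..7) = 0, 1, 2, 0, 1, 2, 3, 4.
65 mod 8 = 1, so G(65) = G(1) = 1.

1


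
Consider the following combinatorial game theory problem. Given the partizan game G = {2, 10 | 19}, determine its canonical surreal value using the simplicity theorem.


Left options: {2, 10}, max = 10
Right options: {19}, min = 19
All options are numbers and max(Left) < min(Right), so by the simplicity theorem the value is the simplest (earliest-born) number strictly between 10 and 19.
Integers 11 through 18 all lie strictly between 10 and 19.
Among integers, the simplest (lowest birthday = smallest |n|; 0 is born on day 0, +-n on day n) is 11.
No non-integer in the interval can be simpler: if x is a non-integer in the interval, then floor(x) or ceil(x) also lies in the interval (the interval contains an integer), and both are proper prefixes of x's sign expansion, i.e. born earlier. So the game value is 11.
Game value = 11

11


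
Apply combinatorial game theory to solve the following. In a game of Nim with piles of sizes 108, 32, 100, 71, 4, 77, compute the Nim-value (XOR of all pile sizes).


We need the XOR (exclusive or) of all pile sizes.
After XOR-ing pile 1 (size 108): 0 XOR 108 = 108
After XOR-ing pile 2 (size 32): 108 XOR 32 = 76
After XOR-ing pile 3 (size 100): 76 XOR 100 = 40
After XOR-ing pile 4 (size 71): 40 XOR 71 = 111
After XOR-ing pile 5 (size 4): 111 XOR 4 = 107
After XOR-ing pile 6 (size 77): 107 XOR 77 = 38
The Nim-value of this position is 38.

38


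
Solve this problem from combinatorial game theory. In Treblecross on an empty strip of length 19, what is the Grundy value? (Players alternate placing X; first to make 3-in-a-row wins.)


Treblecross: place X on empty cells; 3-in-a-row wins.
Playing within two cells of an existing X lets the opponent win at once, so sensible play treats the cells i-2..i+2 around each X as dead. The player left with no safe cell loses, so this is a normal-play take-away game on strips of safe cells.
Placing X at cell i (0-indexed) of a strip of k safe cells leaves independent strips of sizes max(0, i-2) and max(0, k-i-3). Hence G(k) = mex{ G(max(0,i-2)) XOR G(max(0,k-i-3)) : 0 <= i < k }, with G(0) = 0.
G(1): splits (0,0):0^0=0 -> mex({0}) = 1
G(2): splits (0,0):0^0=0 -> mex({0}) = 1
G(3): splits (0,0):0^0=0 -> mex({0}) = 1
G(4): splits (0,1):0^1=1 (0,0):0^0=0 -> mex({0, 1}) = 2
G(5): splits (0,2):0^1=1 (0,1):0^1=1 (0,0):0^0=0 -> mex({0, 1}) = 2
G(6) = mex({1}) = 0
G(7) = mex({0, 1, 2}) = 3
G(8) = mex({0, 1, 2}) = 3
G(9) = mex({0, 2}) = 1
G(10) = mex({0, 2, 3}) = 1
G(11) = mex({0, 3}) = 1
G(12) = mex({1, 3}) = 0
G(13) = mex({0, 1, 2, 3}) = 4
G(14) = mex({0, 1, 2}) = 3
G(15) = mex({0, 1, 2}) = 3
G(16) = mex({0, 1, 2, 4}) = 3
G(17) = mex({0, 1, 3, 4}) = 2
G(18) = mex({0, 1, 3, 4}) = 2
G(19) = mex({0, 1, 3, 5}) = 2
Therefore G(19) = 2.

2


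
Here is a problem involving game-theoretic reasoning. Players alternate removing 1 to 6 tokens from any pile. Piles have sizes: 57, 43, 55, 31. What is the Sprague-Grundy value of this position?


Subtraction set: {1, 2, 3, 4, 5, 6}
For this subtraction set, G(n) = n mod 7 (period = max + 1 = 7).
Pile 1 (size 57): G(57) = 57 mod 7 = 1
Pile 2 (size 43): G(43) = 43 mod 7 = 1
Pile 3 (size 55): G(55) = 55 mod 7 = 6
Pile 4 (size 31): G(31) = 31 mod 7 = 3
Total Grundy value = XOR of all: 1 XOR 1 XOR 6 XOR 3 = 5

5


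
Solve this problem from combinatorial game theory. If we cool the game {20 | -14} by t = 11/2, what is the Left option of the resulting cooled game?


Original game: {20 | -14} (a switch {a | b} with a > b).
Cooling by t (for t below the temperature (a - b)/2 = 17) taxes each move by t: {a | b} cooled by t is {a - t | b + t}.
Cooling amount: t = 11/2
Cooled Left option: 20 - 11/2 = 29/2
Cooled Right option: -14 + 11/2 = -17/2
Cooled game: {29/2 | -17/2}
Left option = 29/2

29/2


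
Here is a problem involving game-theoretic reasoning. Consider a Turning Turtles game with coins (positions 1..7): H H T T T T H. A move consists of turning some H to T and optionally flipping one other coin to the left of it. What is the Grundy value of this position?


Coins: H H T T T T H
Key fact: a single head at position k behaves exactly like a Nim heap of size k (turning it to T and optionally flipping a coin at j < k corresponds to moving the heap from k to j, or to 0), and heads combine as a disjunctive sum (two heads at the same place would cancel, matching j XOR j = 0). So the Nim-value is the XOR of the 1-indexed positions of the heads.
Face-up positions (1-indexed): [1, 2, 7]
XOR 0 with 1: 0 XOR 1 = 1
XOR 1 with 2: 1 XOR 2 = 3
XOR 3 with 7: 3 XOR 7 = 4
Nim-value = 4

4


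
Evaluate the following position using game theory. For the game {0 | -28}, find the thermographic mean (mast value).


Game = {0 | -28}, a switch {a | b} with numbers a > b.
Its thermograph has left wall a - t and right wall b + t, which meet at t = (a - b)/2, where both equal (a + b)/2. So the mast (mean value) is at (a + b)/2.
Mean = (0 + (-28))/2 = -28/2 = -14

-14


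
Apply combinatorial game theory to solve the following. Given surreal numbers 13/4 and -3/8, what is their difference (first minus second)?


x = 13/4, y = -3/8
Converting to common denominator: 8
x = 26/8, y = -3/8
x - y = 13/4 - -3/8 = 29/8

29/8


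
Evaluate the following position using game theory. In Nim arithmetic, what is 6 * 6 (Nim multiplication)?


Nim multiplication is bilinear over XOR: (u XOR v) * w = (u*w) XOR (v*w).
So we split each operand into its bit components and XOR the pairwise Nim products.
6 = 2 + 4 (as XOR of powers of 2).
6 = 2 + 4 (as XOR of powers of 2).
Using the standard Nim-product table on single bits:
  2*2 = 3,   2*4 = 8,   2*8 = 12,
  4*4 = 6,   4*8 = 11,  8*8 = 13,
and  1*x = x (identity), k*l = l*k (commutative).
Pairwise Nim products:
  2 * 2 = 3
  2 * 4 = 8
  4 * 2 = 8
  4 * 4 = 6
XOR them: 3 XOR 8 XOR 8 XOR 6 = 5.
Result: 6 * 6 = 5 (in Nim).

5


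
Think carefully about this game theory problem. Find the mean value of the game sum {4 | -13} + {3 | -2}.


G1 = {4 | -13}, G2 = {3 | -2}
Each is a switch {a | b} with numbers a > b; its mean value is (a + b)/2, and mean value is additive over game sums: m(G1 + G2) = m(G1) + m(G2).
Mean of G1 = (4 + (-13))/2 = -9/2 = -9/2
Mean of G2 = (3 + (-2))/2 = 1/2 = 1/2
Mean of G1 + G2 = -9/2 + 1/2 = -4

-4


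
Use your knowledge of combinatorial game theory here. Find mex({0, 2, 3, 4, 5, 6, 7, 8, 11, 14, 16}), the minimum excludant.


Set = {0, 2, 3, 4, 5, 6, 7, 8, 11, 14, 16}
0 is in the set.
1 is NOT in the set. This is the mex.
mex = 1

1


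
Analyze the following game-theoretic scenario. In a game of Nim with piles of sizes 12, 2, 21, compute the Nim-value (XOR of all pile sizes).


We need the XOR (exclusive or) of all pile sizes.
After XOR-ing pile 1 (size 12): 0 XOR 12 = 12
After XOR-ing pile 2 (size 2): 12 XOR 2 = 14
After XOR-ing pile 3 (size 21): 14 XOR 21 = 27
The Nim-value of this position is 27.

27


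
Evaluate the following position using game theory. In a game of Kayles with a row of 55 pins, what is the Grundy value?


Kayles: a move removes 1 or 2 adjacent pins from a contiguous row.
Removing pins from a row of k leaves two independent rows (a, b) with a + b = k - 1 (one pin) or a + b = k - 2 (two pins); an end removal gives a = 0.
By Sprague-Grundy, G(k) = mex{ G(a) XOR G(b) } over all these splits. G(0) = 0.
G(1): splits (0,0):0^0=0 -> mex({0}) = 1
G(2): splits (0,1):0^1=1 (0,0):0^0=0 -> mex({0, 1}) = 2
G(3): splits (0,2):0^2=2 (1,1):1^1=0 (0,1):0^1=1 -> mex({0, 1, 2}) = 3
G(4): splits (0,3):0^3=3 (1,2):1^2=3 (0,2):0^2=2 (1,1):1^1=0 -> mex({0, 2, 3}) = 1
G(5): splits (0,4):0^1=1 (1,3):1^3=2 (2,2):2^2=0 (0,3):0^3=3 (1,2):1^2=3 -> mex({0, 1, 2, 3}) = 4
G(6) = mex({0, 1, 2, 4}) = 3
G(7) = mex({0, 1, 3, 4, 5}) = 2
G(8) = mex({0, 2, 3, 5, 6}) = 1
G(9) = mex({0, 1, 2, 3, 6, 7}) = 4
G(10) = mex({0, 1, 3, 4, 5, 7}) = 2
G(11) = mex({0, 1, 2, 3, 4, 5}) = 6
G(12) = mex({0, 1, 2, 3, 5, 6, 7}) = 4
G(13) = mex({0, 2, 3, 4, 6, 7}) = 1
G(14) = mex({0, 1, 4, 5, 6, 7}) = 2
G(15) = mex({0, 1, 2, 3, 4, 5, 6}) = 7
G(16) = mex({0, 2, 3, 5, 6, 7}) = 1
G(17) = mex({0, 1, 2, 3, 5, 6, 7}) = 4
G(18) = mex({0, 1, 2, 4, 5, 6}) = 3
G(19) = mex({0, 1, 3, 4, 5, 7}) = 2
G(20) = mex({0, 2, 3, 4, 5, 6, 7}) = 1
G(21) = mex({0, 1, 2, 3, 5, 6, 7}) = 4
G(22) = mex({0, 1, 2, 3, 4, 5, 7}) = 6
G(23) = mex({0, 1, 2, 3, 4, 5, 6}) = 7
G(24) = mex({0, 1, 2, 3, 5, 6, 7}) = 4
G(25) = mex({0, 2, 3, 4, 6, 7}) = 1
G(26) = mex({0, 1, 3, 4, 5, 6, 7}) = 2
G(27) = mex({0, 1, 2, 3, 4, 5, 6, 7}) = 8
G(28) = mex({0, 1, 2, 3, 4, 6, 7, 8}) = 5
G(29) = mex({0, 1, 2, 3, 5, 6, 7, 8, 9}) = 4
G(30) = mex({0, 1, 2, 3, 4, 5, 6, 9, 10}) = 7
G(31) = mex({0, 1, 3, 4, 5, 7, 10, 11}) = 2
G(32) = mex({0, 2, 3, 4, 5, 6, 7, 9, 11}) = 1
G(33) = mex({0, 1, 2, 3, 4, 5, 6, 7, 9, 12}) = 8
G(34) = mex({0, 1, 2, 3, 4, 5, 7, 8, 11, 12}) = 6
G(35) = mex({0, 1, 2, 3, 4, 5, 6, 8, 9, 10, 11}) = 7
G(36) = mex({0, 1, 2, 3, 5, 6, 7, 9, 10}) = 4
G(37) = mex({0, 2, 3, 4, 6, 7, 9, 10, 11, 12}) = 1
G(38) = mex({0, 1, 3, 4, 5, 6, 7, 9, 10, 11, 12}) = 2
G(39) = mex({0, 1, 2, 4, 5, 6, 7, 9, 10, 12, 14}) = 3
G(40) = mex({0, 2, 3, 4, 6, 7, 11, 12, 14}) = 1
G(41) = mex({0, 1, 2, 3, 5, 6, 7, 9, 10, 11, 12}) = 4
G(42) = mex({0, 1, 2, 3, 4, 5, 6, 9, 10}) = 7
G(43) = mex({0, 1, 3, 4, 5, 7, 9, 10, 12, 15}) = 2
G(44) = mex({0, 2, 3, 4, 5, 6, 7, 9, 10, 12, 15}) = 1
G(45) = mex({0, 1, 2, 3, 4, 5, 6, 7, 9, 10, 12, 14}) = 8
G(46) = mex({0, 1, 3, 4, 5, 7, 8, 11, 12, 14}) = 2
G(47) = mex({0, 1, 2, 3, 4, 5, 6, 8, 9, 10, 11, 12}) = 7
G(48) = mex({0, 1, 2, 3, 5, 6, 7, 9, 10}) = 4
G(49) = mex({0, 2, 3, 4, 6, 7, 9, 10, 11, 12, 15}) = 1
G(50) = mex({0, 1, 4, 5, 6, 7, 9, 11, 12, 14, 15}) = 2
G(51) = mex({0, 1, 2, 3, 4, 5, 6, 7, 9, 12, 14, 15}) = 8
G(52) = mex({0, 2, 3, 4, 5, 6, 7, 8, 11, 12, 15}) = 1
G(53) = mex({0, 1, 2, 3, 5, 6, 7, 8, 9, 10, 11, 12}) = 4
G(54) = mex({0, 1, 2, 3, 4, 5, 6, 9, 10}) = 7
G(55) = mex({0, 1, 3, 4, 5, 7, 9, 10, 11, 12}) = 2
Therefore G(55) = 2.

2


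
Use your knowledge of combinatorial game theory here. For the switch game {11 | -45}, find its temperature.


The game is {11 | -45}, a switch {a | b} with numbers a > b.
Cooling {a | b} by t gives {a - t | b + t}, which stops being hot when a - t = b + t, i.e. at t = (a - b)/2. So the temperature of a switch is (a - b)/2.
Temperature = (Left option - Right option) / 2
= (11 - (-45)) / 2
= 56 / 2
= 28

28


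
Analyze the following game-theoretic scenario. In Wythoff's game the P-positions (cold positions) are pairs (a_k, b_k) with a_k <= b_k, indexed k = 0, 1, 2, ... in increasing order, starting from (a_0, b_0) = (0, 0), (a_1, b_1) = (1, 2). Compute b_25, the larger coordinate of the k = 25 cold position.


By Wythoff's theorem, a_k = floor(k * phi) and b_k = floor(k * phi^2) = a_k + k, where phi = (1 + sqrt(5))/2 is the golden ratio.
phi = (1 + sqrt(5))/2 = 1.618034
phi^2 = phi + 1 = 2.618034
k = 25
k * phi^2 = 25 * 2.618034 = 65.450850
b_25 = floor(k * phi^2) = 65 (check: a_25 + k = 40 + 25 = 65)

65


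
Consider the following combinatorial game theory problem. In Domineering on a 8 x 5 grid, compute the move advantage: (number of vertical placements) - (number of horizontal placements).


Board is 8 x 5 (rows x cols).
Left (vertical) placements: (rows-1) * cols = 7 * 5 = 35
Right (horizontal) placements: rows * (cols-1) = 8 * 4 = 32
Advantage = Left - Right = 35 - 32 = 3

3


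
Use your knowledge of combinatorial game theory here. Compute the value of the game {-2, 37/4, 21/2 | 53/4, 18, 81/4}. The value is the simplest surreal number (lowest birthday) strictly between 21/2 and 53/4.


Left options: {-2, 37/4, 21/2}, max = 21/2
Right options: {53/4, 18, 81/4}, min = 53/4
All options are numbers and max(Left) < min(Right), so by the simplicity theorem the value is the simplest (earliest-born) number strictly between 21/2 and 53/4.
Integers 11 through 13 all lie strictly between 21/2 and 53/4.
Among integers, the simplest (lowest birthday = smallest |n|; 0 is born on day 0, +-n on day n) is 11.
No non-integer in the interval can be simpler: if x is a non-integer in the interval, then floor(x) or ceil(x) also lies in the interval (the interval contains an integer), and both are proper prefixes of x's sign expansion, i.e. born earlier. So the game value is 11.
Game value = 11

11


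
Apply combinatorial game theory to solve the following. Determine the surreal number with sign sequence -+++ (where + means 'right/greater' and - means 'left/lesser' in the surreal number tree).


Sign expansion: -+++
Rule: track bounds (lo, hi), initially (-inf, +inf). On '+', the current value becomes lo and we move to the simplest number in (value, hi): value + 1 if hi = +inf, otherwise the midpoint (value + hi)/2. On '-', the current value becomes hi and we move to value - 1 if lo = -inf, otherwise the midpoint (lo + value)/2.
Start at 0.
Step 1: sign = -, move left. Bounds: (-inf, 0). Value = -1
Step 2: sign = +, move right. Bounds: (-1, 0). Value = -1/2
Step 3: sign = +, move right. Bounds: (-1/2, 0). Value = -1/4
Step 4: sign = +, move right. Bounds: (-1/4, 0). Value = -1/8
The surreal number with sign expansion -+++ is -1/8.

-1/8


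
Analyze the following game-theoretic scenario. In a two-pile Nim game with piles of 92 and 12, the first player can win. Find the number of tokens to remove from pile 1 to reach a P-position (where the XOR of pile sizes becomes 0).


Piles: 92 and 12
Current XOR: 92 XOR 12 = 80 (non-zero, so this is an N-position).
To make the XOR zero, we need to find a move that balances the piles.
For pile 1 (size 92): target = 92 XOR 80 = 12
We reduce pile 1 from 92 to 12.
Tokens removed: 92 - 12 = 80
Verification: 12 XOR 12 = 0

80


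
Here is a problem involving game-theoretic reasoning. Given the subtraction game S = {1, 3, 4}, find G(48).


The subtraction set is S = {1, 3, 4}.
G(k) = mex{ G(k - s) : s in S, s <= k }. We compute iteratively: G(0) = 0.
G(1) = mex({0}) = 1
G(2) = mex({1}) = 0
G(3) = mex({0}) = 1
G(4) = mex({0, 1}) = 2
G(5) = mex({0, 1, 2}) = 3
G(6) = mex({0, 1, 3}) = 2
G(7) = mex({1, 2}) = 0
G(8) = mex({0, 2, 3}) = 1
G(9) = mex({1, 2, 3}) = 0
G(10) = mex({0, 2}) = 1
Observe that G(7)..G(10) = 0, 1, 0, 1 repeats G(0)..G(3) = 0, 1, 0, 1.
For k >= max(S) = 4, G(k) is determined by the previous 4 values G(k-4)..G(k-1); a window of 4 consecutive values has recurred shifted by 7, so by induction G(k + 7) = G(k) for all k >= 0: the sequence is periodic from the start with period 7.
One period: G(0..6) = 0, 1, 0, 1, 2, 3, 2.
48 mod 7 = 6, so G(48) = G(6) = 2.

2


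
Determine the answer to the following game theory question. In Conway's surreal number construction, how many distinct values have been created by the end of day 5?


Day 0: {|} = 0 is born. Count = 1.
Day n: the number of surreal numbers born by day n is 2^(n+1) - 1.
By day 0: 2^1 - 1 = 1
By day 1: 2^2 - 1 = 3
By day 2: 2^3 - 1 = 7
By day 3: 2^4 - 1 = 15
By day 4: 2^5 - 1 = 31
By day 5: 2^6 - 1 = 63
By day 5: 63 surreal numbers.

63


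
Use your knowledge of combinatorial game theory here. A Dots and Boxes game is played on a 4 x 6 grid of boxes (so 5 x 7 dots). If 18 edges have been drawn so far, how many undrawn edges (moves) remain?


Grid: 4 x 6 boxes, i.e. 5 rows and 7 columns of dots.
Horizontal edges: (rows + 1) * cols = 5 * 6 = 30
Vertical edges: rows * (cols + 1) = 4 * 7 = 28
Total edges: 30 + 28 = 58
Edges drawn: 18
Remaining: 58 - 18 = 40

40


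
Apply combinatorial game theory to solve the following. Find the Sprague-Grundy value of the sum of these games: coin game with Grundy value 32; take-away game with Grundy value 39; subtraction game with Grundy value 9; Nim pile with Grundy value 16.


By the Sprague-Grundy theorem, the Grundy value of a sum of games is the XOR of individual Grundy values.
coin game: Grundy value = 32. Running XOR: 0 XOR 32 = 32
take-away game: Grundy value = 39. Running XOR: 32 XOR 39 = 7
subtraction game: Grundy value = 9. Running XOR: 7 XOR 9 = 14
Nim pile: Grundy value = 16. Running XOR: 14 XOR 16 = 30
The combined Grundy value is 30.

30


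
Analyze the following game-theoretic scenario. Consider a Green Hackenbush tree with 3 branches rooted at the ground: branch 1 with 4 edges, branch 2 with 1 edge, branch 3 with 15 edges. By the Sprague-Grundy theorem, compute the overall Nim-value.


The tree has 3 branches from the ground vertex.
In Green Hackenbush, the Nim-value of a simple path of length k is k.
Branch 1: length 4, Nim-value = 4
Branch 2: length 1, Nim-value = 1
Branch 3: length 15, Nim-value = 15
Total Nim-value = XOR of all branch values:
0 XOR 4 = 4
4 XOR 1 = 5
5 XOR 15 = 10
Nim-value of the tree = 10

10


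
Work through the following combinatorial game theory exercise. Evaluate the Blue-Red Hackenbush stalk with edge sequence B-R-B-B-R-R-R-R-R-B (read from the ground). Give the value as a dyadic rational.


Edges (from ground): B-R-B-B-R-R-R-R-R-B
By Berlekamp's sign-expansion rule, a Blue-Red Hackenbush stalk has the value of the surreal number whose sign sequence is the edge sequence with B -> + and R -> -.
Sign sequence: +-++-----+
Trace the sign expansion in the surreal number tree, starting from 0:
Edge 1: B (sign +) -> bounds (0, +inf), value = 1
Edge 2: R (sign -) -> bounds (0, 1), value = 1/2
Edge 3: B (sign +) -> bounds (1/2, 1), value = 3/4
Edge 4: B (sign +) -> bounds (3/4, 1), value = 7/8
Edge 5: R (sign -) -> bounds (3/4, 7/8), value = 13/16
Edge 6: R (sign -) -> bounds (3/4, 13/16), value = 25/32
Edge 7: R (sign -) -> bounds (3/4, 25/32), value = 49/64
Edge 8: R (sign -) -> bounds (3/4, 49/64), value = 97/128
Edge 9: R (sign -) -> bounds (3/4, 97/128), value = 193/256
Edge 10: B (sign +) -> bounds (193/256, 97/128), value = 387/512
Game value = 387/512

387/512


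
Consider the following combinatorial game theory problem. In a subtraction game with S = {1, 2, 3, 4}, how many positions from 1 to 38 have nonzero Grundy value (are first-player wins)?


Subtraction set S = {1, 2, 3, 4}, so G(n) = n mod 5.
G(n) = 0 when n is a multiple of 5.
Multiples of 5 in [1, 38]: 7
N-positions (nonzero Grundy) = 38 - 7 = 31

31
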